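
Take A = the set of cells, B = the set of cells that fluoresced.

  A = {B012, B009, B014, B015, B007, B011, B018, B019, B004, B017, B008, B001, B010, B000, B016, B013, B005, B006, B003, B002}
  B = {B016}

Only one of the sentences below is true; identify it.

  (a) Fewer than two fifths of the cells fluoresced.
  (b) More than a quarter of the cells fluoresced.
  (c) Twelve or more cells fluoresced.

|A| = 20, |A ∩ B| = 1, |A ∖ B| = 19.
(a) requires |A ∩ B| / |A| < 2/5: true.
(b) requires |A ∩ B| / |A| > 1/4: false.
(c) requires |A ∩ B| ≥ 12: false.

(a)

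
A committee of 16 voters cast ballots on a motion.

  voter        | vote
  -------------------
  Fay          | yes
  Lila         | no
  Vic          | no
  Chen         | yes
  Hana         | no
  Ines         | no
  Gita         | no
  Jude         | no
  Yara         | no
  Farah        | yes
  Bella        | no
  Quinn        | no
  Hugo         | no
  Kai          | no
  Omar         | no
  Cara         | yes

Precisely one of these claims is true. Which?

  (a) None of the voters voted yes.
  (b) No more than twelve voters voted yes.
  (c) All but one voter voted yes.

(b)

|A| = 16, |A ∩ B| = 4, |A ∖ B| = 12.
(a) requires A ∩ B = ∅ (|A ∩ B| = 0): false.
(b) requires |A ∩ B| ≤ 12: true.
(c) requires |A ∖ B| = 1: false.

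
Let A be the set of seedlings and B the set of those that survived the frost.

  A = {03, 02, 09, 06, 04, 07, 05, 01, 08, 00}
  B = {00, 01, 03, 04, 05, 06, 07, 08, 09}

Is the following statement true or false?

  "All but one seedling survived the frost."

True

Truth condition: |A ∖ B| = 1.
A (the restrictor) = {03, 02, 09, 06, 04, 07, 05, 01, 08, 00}, |A| = 10.
A ∖ B = {02}, so |A ∖ B| = 1.
|A ∖ B| = 1, so the statement is true.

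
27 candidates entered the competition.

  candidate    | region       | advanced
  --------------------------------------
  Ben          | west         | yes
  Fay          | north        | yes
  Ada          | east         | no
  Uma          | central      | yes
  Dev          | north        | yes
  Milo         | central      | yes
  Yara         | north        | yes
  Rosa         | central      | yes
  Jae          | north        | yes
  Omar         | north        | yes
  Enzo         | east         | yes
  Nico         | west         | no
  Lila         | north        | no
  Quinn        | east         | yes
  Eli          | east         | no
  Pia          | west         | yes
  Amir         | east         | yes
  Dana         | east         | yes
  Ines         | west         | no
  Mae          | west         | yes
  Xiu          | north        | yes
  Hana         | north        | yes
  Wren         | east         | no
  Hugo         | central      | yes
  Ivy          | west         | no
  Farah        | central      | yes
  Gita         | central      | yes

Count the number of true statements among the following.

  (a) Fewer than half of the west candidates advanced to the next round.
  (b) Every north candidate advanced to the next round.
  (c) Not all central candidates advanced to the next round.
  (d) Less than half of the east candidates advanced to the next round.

(a) west: |A| = 6, |A ∩ B| = 3; needs |A ∩ B| < |A ∖ B| — false.
(b) north: |A| = 8, |A ∩ B| = 7; needs A ⊆ B, i.e. every element of A is in B (|A ∖ B| = 0) — false.
(c) central: |A| = 6, |A ∩ B| = 6; needs A ⊄ B (|A ∖ B| ≥ 1) — false.
(d) east: |A| = 7, |A ∩ B| = 4; needs |A ∩ B| < |A ∖ B| — false.

0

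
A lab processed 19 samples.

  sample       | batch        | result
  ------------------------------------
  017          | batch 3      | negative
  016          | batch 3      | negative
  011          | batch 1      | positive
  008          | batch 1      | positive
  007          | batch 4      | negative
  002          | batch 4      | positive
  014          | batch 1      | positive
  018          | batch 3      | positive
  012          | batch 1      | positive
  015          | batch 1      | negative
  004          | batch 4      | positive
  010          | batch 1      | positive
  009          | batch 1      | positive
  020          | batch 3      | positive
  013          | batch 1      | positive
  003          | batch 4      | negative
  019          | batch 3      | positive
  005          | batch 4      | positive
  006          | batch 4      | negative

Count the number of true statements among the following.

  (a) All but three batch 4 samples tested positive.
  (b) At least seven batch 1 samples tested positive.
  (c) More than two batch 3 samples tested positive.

3

(a) batch 4: |A| = 6, |A ∩ B| = 3; needs |A ∖ B| = 3 — true.
(b) batch 1: |A| = 8, |A ∩ B| = 7; needs |A ∩ B| ≥ 7 — true.
(c) batch 3: |A| = 5, |A ∩ B| = 3; needs |A ∩ B| > 2 — true.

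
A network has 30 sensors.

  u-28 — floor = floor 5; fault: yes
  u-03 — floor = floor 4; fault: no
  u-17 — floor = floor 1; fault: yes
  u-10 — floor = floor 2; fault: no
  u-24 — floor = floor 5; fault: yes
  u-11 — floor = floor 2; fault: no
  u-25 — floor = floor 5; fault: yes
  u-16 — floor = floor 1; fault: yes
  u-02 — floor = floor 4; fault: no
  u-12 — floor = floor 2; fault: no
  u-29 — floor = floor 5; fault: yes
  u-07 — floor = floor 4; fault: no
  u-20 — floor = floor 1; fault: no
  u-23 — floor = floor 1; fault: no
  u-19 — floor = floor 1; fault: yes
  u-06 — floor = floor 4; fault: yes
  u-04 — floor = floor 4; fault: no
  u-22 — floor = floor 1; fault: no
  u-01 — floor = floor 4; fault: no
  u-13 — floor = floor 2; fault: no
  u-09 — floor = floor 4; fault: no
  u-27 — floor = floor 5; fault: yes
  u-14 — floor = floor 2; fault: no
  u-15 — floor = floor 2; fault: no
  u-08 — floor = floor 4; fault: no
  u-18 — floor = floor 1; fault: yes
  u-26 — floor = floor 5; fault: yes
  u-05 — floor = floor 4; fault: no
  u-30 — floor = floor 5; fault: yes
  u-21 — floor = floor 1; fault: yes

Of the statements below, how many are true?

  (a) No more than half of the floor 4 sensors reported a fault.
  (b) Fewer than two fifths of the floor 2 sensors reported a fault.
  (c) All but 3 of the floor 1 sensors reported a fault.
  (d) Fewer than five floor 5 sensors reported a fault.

(a) floor 4: |A| = 9, |A ∩ B| = 1; needs |A ∩ B| ≤ |A ∖ B| — true.
(b) floor 2: |A| = 6, |A ∩ B| = 0; needs |A ∩ B| / |A| < 2/5 — true.
(c) floor 1: |A| = 8, |A ∩ B| = 5; needs |A ∖ B| = 3 — true.
(d) floor 5: |A| = 7, |A ∩ B| = 7; needs |A ∩ B| < 5 — false.

3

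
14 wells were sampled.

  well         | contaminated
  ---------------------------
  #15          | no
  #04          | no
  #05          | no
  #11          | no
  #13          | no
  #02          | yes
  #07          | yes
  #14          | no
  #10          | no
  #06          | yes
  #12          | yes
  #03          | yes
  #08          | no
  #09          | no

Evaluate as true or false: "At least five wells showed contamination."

True

Truth condition: |A ∩ B| ≥ 5.
A (the restrictor) = {#15, #04, #05, #11, #13, #02, #07, #14, #10, #06, #12, #03, #08, #09}, |A| = 14.
A ∩ B = {#02, #07, #06, #12, #03}, so |A ∩ B| = 5.
|A ∩ B| = 5, so the statement is true.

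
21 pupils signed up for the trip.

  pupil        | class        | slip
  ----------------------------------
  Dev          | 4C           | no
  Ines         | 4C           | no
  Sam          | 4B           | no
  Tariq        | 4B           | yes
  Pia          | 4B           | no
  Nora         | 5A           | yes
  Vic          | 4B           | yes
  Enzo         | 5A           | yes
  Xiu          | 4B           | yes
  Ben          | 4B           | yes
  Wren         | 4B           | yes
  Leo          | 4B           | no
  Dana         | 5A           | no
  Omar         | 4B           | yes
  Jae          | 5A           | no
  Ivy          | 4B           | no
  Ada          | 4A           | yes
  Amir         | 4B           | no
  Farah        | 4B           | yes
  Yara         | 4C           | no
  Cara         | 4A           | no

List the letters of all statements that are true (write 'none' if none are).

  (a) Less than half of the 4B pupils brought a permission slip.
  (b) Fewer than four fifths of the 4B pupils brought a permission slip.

(b)

|A| = 12, |A ∩ B| = 7, |A ∖ B| = 5.
(a) |A ∩ B| < |A ∖ B|: fails.
(b) |A ∩ B| / |A| < 4/5: holds.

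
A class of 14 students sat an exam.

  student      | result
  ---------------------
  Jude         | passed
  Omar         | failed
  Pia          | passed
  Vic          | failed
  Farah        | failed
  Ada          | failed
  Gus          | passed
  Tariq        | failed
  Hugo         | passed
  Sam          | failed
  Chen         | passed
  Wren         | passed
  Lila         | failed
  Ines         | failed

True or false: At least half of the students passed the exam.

False

The determiner here denotes the relation: |A ∩ B| ≥ |A ∖ B|.
A (the restrictor) = {Jude, Omar, Pia, Vic, Farah, Ada, Gus, Tariq, Hugo, Sam, Chen, Wren, Lila, Ines}, |A| = 14.
A ∩ B = {Jude, Pia, Gus, Hugo, Chen, Wren}, so |A ∩ B| = 6.
A ∖ B = {Omar, Vic, Farah, Ada, Tariq, Sam, Lila, Ines}, so |A ∖ B| = 8.
6 < 8, so the statement is false.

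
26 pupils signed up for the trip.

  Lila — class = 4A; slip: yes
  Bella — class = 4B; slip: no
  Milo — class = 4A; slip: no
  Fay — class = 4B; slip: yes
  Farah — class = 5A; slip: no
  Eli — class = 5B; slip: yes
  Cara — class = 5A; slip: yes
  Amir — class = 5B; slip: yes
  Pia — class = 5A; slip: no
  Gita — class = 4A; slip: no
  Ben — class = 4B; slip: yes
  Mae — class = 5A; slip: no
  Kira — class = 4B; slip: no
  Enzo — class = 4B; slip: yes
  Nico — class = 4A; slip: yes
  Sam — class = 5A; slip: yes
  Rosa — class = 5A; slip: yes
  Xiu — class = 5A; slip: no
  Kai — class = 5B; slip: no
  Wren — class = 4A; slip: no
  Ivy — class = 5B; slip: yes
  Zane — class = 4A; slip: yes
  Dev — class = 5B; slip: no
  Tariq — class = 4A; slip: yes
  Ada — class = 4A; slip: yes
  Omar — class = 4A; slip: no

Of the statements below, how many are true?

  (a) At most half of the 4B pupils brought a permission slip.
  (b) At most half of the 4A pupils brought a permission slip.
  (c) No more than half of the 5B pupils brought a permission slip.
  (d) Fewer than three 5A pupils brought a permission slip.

(a) 4B: |A| = 5, |A ∩ B| = 3; needs |A ∩ B| ≤ |A ∖ B| — false.
(b) 4A: |A| = 9, |A ∩ B| = 5; needs |A ∩ B| ≤ |A ∖ B| — false.
(c) 5B: |A| = 5, |A ∩ B| = 3; needs |A ∩ B| ≤ |A ∖ B| — false.
(d) 5A: |A| = 7, |A ∩ B| = 3; needs |A ∩ B| < 3 — false.

0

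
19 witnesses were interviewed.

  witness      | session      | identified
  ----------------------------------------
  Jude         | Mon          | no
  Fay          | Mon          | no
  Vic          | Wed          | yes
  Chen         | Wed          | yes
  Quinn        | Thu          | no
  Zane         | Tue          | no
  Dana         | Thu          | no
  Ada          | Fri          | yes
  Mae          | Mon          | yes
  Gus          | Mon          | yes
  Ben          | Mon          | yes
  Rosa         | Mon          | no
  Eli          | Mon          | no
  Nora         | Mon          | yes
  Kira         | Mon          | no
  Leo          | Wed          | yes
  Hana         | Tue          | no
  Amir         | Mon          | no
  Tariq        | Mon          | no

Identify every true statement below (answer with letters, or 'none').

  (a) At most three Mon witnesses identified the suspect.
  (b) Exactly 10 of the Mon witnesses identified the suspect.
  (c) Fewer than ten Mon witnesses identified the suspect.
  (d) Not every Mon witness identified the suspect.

|A| = 11, |A ∩ B| = 4, |A ∖ B| = 7.
(a) |A ∩ B| ≤ 3: fails.
(b) |A ∩ B| = 10: fails.
(c) |A ∩ B| < 10: holds.
(d) A ⊄ B (|A ∖ B| ≥ 1): holds.

(c), (d)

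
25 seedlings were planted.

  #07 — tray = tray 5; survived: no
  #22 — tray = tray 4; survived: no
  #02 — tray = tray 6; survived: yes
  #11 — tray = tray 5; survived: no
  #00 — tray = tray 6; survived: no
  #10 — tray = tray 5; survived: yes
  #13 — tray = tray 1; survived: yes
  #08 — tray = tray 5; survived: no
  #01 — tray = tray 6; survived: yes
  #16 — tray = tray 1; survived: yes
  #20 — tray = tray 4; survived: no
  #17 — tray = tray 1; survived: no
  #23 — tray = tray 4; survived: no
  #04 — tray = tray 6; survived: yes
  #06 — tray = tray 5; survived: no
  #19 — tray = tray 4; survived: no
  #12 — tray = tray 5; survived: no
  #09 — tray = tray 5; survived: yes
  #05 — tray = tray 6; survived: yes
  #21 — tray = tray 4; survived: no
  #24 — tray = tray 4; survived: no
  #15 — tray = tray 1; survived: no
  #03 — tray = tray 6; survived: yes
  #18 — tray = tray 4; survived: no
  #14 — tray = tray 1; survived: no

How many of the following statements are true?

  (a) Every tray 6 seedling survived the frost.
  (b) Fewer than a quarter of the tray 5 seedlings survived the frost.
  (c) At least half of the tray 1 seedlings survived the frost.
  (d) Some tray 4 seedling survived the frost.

0

(a) tray 6: |A| = 6, |A ∩ B| = 5; needs A ⊆ B, i.e. every element of A is in B (|A ∖ B| = 0) — false.
(b) tray 5: |A| = 7, |A ∩ B| = 2; needs |A ∩ B| / |A| < 1/4 — false.
(c) tray 1: |A| = 5, |A ∩ B| = 2; needs |A ∩ B| ≥ |A ∖ B| — false.
(d) tray 4: |A| = 7, |A ∩ B| = 0; needs A ∩ B ≠ ∅ (|A ∩ B| ≥ 1) — false.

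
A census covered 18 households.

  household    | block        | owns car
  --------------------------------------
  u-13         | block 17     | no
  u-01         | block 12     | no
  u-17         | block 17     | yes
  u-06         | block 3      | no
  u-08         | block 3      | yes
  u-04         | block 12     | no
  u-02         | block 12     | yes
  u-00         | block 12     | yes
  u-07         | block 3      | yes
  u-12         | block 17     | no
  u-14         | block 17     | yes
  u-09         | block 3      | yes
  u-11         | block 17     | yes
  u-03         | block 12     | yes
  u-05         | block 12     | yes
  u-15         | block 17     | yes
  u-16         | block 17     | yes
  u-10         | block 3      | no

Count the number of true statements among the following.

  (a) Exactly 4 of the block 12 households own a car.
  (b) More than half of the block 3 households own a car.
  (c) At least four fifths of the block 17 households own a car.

2

(a) block 12: |A| = 6, |A ∩ B| = 4; needs |A ∩ B| = 4 — true.
(b) block 3: |A| = 5, |A ∩ B| = 3; needs |A ∩ B| > |A ∖ B| — true.
(c) block 17: |A| = 7, |A ∩ B| = 5; needs |A ∩ B| / |A| ≥ 4/5 — false.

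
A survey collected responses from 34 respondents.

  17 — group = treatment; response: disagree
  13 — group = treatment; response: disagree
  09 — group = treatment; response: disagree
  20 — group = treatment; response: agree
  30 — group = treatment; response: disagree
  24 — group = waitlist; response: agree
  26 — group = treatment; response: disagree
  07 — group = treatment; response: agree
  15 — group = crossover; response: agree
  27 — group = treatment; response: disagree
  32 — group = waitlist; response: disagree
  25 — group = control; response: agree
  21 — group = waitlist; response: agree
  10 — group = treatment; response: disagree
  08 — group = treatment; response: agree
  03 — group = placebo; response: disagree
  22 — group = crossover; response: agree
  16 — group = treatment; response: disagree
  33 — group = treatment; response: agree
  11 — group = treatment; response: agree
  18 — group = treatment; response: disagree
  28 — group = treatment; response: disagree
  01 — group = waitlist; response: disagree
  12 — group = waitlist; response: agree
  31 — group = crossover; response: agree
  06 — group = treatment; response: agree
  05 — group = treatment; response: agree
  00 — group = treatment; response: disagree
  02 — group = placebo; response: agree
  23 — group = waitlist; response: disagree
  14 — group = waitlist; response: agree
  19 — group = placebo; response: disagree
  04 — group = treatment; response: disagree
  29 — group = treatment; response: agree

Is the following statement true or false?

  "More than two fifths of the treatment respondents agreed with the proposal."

False

'More than two fifths of the treatment respondents agreed with the proposal' holds iff |A ∩ B| / |A| > 2/5.
|A| = 20, |A ∩ B| = 8, |A ∖ B| = 12.
|A ∩ B|/|A| = 8/20, so the statement is false.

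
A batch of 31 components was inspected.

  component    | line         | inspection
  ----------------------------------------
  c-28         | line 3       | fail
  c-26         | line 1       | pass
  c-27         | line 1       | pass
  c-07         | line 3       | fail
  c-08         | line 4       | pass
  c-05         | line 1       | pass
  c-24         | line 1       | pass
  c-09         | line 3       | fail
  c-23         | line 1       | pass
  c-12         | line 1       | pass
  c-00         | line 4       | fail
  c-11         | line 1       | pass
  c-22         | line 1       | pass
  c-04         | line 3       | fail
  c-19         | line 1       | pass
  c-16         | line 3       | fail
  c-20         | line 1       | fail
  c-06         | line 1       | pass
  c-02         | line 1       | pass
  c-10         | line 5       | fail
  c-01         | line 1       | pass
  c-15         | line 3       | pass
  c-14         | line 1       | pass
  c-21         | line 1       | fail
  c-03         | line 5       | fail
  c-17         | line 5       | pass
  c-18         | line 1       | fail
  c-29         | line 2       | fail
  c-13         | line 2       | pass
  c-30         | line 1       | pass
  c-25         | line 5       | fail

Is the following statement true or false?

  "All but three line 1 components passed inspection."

Truth condition: |A ∖ B| = 3.
|A| = 17, |A ∩ B| = 14, |A ∖ B| = 3.
|A ∖ B| = 3, so the statement is true.

True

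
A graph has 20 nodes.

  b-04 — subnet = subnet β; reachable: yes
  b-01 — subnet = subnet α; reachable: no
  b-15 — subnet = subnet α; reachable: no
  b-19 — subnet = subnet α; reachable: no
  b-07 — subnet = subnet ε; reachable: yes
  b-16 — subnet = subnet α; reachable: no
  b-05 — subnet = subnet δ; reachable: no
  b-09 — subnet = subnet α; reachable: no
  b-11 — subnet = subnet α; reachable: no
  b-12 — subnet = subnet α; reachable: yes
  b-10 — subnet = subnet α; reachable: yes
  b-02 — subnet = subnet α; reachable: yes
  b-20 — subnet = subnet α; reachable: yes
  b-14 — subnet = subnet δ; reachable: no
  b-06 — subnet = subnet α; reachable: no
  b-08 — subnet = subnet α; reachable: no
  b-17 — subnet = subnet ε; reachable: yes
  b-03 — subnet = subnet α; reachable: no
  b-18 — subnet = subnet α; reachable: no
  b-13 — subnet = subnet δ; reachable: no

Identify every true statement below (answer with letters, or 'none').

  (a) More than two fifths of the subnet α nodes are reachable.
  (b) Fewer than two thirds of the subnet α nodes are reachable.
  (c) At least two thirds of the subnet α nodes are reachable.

|A| = 14, |A ∩ B| = 4, |A ∖ B| = 10.
(a) |A ∩ B| / |A| > 2/5: fails.
(b) |A ∩ B| / |A| < 2/3: holds.
(c) |A ∩ B| / |A| ≥ 2/3: fails.

(b)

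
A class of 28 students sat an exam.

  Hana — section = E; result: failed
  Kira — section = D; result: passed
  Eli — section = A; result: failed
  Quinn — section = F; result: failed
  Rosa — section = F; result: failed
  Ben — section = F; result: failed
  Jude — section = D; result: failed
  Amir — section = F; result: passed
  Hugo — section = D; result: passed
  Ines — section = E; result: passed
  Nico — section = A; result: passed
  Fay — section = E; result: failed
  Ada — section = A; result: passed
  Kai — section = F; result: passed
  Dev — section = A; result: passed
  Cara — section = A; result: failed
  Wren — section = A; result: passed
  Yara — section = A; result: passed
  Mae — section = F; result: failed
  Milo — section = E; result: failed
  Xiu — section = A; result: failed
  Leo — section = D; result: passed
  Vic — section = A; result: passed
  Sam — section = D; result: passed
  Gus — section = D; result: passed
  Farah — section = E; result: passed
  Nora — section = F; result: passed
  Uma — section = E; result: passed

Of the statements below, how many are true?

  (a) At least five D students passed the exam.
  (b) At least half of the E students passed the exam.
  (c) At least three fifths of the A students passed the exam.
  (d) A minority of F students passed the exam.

(a) D: |A| = 6, |A ∩ B| = 5; needs |A ∩ B| ≥ 5 — true.
(b) E: |A| = 6, |A ∩ B| = 3; needs |A ∩ B| ≥ |A ∖ B| — true.
(c) A: |A| = 9, |A ∩ B| = 6; needs |A ∩ B| / |A| ≥ 3/5 — true.
(d) F: |A| = 7, |A ∩ B| = 3; needs |A ∩ B| < |A ∖ B| — true.

4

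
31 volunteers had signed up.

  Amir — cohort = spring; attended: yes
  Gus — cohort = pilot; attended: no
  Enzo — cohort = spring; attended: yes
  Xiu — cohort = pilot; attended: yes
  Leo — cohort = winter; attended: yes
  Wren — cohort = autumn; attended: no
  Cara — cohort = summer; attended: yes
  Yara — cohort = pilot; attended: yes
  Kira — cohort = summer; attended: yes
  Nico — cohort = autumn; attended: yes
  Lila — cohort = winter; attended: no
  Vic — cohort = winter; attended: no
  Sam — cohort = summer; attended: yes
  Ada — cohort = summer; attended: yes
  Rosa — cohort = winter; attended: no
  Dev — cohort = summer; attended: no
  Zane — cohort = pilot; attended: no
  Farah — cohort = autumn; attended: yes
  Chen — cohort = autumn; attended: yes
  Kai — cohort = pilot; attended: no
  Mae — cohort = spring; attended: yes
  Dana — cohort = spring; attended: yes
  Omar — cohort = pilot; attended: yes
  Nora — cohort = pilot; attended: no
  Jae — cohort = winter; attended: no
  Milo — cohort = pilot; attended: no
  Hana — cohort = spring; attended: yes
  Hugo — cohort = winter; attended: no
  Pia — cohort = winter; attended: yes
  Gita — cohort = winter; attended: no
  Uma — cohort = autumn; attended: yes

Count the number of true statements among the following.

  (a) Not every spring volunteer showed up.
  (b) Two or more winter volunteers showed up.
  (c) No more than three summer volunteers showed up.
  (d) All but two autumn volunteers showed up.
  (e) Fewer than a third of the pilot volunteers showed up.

(a) spring: |A| = 5, |A ∩ B| = 5; needs A ⊄ B (|A ∖ B| ≥ 1) — false.
(b) winter: |A| = 8, |A ∩ B| = 2; needs |A ∩ B| ≥ 2 — true.
(c) summer: |A| = 5, |A ∩ B| = 4; needs |A ∩ B| ≤ 3 — false.
(d) autumn: |A| = 5, |A ∩ B| = 4; needs |A ∖ B| = 2 — false.
(e) pilot: |A| = 8, |A ∩ B| = 3; needs |A ∩ B| / |A| < 1/3 — false.

1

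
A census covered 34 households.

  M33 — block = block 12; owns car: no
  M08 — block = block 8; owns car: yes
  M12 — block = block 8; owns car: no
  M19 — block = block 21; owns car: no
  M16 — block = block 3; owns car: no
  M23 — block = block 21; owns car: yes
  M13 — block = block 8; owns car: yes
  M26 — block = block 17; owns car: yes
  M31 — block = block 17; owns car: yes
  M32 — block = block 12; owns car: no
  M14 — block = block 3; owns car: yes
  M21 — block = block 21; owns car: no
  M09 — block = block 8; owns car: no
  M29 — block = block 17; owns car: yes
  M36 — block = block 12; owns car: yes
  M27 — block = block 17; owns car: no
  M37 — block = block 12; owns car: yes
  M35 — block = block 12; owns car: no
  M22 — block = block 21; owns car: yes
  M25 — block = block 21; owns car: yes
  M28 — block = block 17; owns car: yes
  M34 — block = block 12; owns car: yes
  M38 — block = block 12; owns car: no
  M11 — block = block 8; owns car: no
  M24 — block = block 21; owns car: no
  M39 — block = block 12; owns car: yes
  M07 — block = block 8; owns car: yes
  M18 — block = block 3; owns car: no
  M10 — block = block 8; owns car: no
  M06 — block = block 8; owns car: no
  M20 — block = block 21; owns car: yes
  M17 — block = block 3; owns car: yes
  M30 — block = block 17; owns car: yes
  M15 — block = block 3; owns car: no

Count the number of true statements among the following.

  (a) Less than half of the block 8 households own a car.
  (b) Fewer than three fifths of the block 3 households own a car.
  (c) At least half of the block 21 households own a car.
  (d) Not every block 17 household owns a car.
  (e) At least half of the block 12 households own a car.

5

(a) block 8: |A| = 8, |A ∩ B| = 3; needs |A ∩ B| < |A ∖ B| — true.
(b) block 3: |A| = 5, |A ∩ B| = 2; needs |A ∩ B| / |A| < 3/5 — true.
(c) block 21: |A| = 7, |A ∩ B| = 4; needs |A ∩ B| ≥ |A ∖ B| — true.
(d) block 17: |A| = 6, |A ∩ B| = 5; needs A ⊄ B (|A ∖ B| ≥ 1) — true.
(e) block 12: |A| = 8, |A ∩ B| = 4; needs |A ∩ B| ≥ |A ∖ B| — true.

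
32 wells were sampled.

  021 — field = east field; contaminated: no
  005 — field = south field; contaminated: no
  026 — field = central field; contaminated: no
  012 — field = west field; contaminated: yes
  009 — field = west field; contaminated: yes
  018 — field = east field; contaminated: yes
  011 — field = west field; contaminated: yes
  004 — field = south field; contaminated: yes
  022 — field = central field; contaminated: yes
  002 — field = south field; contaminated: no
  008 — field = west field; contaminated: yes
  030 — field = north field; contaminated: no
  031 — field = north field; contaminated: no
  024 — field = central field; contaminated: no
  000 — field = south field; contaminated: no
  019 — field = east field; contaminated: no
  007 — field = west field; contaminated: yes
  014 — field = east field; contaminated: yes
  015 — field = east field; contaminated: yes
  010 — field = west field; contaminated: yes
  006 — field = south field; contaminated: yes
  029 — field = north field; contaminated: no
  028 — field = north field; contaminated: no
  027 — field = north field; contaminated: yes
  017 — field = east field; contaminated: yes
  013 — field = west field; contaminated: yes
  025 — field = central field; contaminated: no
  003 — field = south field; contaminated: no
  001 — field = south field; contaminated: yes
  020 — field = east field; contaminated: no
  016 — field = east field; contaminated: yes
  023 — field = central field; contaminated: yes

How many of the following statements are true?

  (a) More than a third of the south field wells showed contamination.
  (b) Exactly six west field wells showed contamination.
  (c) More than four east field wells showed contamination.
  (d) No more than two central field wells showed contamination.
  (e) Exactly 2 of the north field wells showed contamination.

(a) south field: |A| = 7, |A ∩ B| = 3; needs |A ∩ B| / |A| > 1/3 — true.
(b) west field: |A| = 7, |A ∩ B| = 7; needs |A ∩ B| = 6 — false.
(c) east field: |A| = 8, |A ∩ B| = 5; needs |A ∩ B| > 4 — true.
(d) central field: |A| = 5, |A ∩ B| = 2; needs |A ∩ B| ≤ 2 — true.
(e) north field: |A| = 5, |A ∩ B| = 1; needs |A ∩ B| = 2 — false.

3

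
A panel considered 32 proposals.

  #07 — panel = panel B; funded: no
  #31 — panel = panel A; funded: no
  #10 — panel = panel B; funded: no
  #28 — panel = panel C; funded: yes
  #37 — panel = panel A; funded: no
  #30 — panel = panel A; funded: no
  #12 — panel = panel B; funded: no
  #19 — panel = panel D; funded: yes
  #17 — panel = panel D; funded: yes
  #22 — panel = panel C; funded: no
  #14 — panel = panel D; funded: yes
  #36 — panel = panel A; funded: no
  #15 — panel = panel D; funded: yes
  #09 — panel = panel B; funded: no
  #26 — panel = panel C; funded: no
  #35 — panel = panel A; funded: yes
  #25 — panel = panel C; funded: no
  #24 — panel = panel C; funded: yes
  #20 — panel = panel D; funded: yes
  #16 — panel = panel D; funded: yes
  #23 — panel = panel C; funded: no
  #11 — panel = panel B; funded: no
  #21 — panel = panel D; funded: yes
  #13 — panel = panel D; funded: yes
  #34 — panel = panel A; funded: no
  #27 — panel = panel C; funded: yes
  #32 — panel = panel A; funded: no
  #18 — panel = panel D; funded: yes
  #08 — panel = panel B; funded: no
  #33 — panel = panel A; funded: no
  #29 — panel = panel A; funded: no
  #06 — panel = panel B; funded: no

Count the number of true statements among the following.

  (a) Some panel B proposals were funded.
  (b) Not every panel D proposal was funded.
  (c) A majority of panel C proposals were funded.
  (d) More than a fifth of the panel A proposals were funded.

(a) panel B: |A| = 7, |A ∩ B| = 0; needs A ∩ B ≠ ∅ (|A ∩ B| ≥ 1) — false.
(b) panel D: |A| = 9, |A ∩ B| = 9; needs A ⊄ B (|A ∖ B| ≥ 1) — false.
(c) panel C: |A| = 7, |A ∩ B| = 3; needs |A ∩ B| > |A ∖ B| — false.
(d) panel A: |A| = 9, |A ∩ B| = 1; needs |A ∩ B| / |A| > 1/5 — false.

0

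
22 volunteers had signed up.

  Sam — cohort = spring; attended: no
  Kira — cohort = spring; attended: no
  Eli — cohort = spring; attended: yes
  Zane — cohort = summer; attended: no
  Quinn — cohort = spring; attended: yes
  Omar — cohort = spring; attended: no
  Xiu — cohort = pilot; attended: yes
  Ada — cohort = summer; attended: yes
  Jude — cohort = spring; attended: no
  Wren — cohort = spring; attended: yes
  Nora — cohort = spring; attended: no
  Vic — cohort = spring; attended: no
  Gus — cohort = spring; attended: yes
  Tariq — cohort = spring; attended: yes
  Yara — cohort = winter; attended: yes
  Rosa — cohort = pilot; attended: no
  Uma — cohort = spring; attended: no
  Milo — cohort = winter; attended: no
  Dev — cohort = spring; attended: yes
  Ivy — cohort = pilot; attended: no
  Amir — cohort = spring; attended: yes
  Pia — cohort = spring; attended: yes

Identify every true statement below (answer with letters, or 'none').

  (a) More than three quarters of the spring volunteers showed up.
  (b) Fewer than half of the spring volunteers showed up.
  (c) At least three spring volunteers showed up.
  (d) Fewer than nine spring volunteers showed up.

|A| = 15, |A ∩ B| = 8, |A ∖ B| = 7.
(a) |A ∩ B| / |A| > 3/4: fails.
(b) |A ∩ B| < |A ∖ B|: fails.
(c) |A ∩ B| ≥ 3: holds.
(d) |A ∩ B| < 9: holds.

(c), (d)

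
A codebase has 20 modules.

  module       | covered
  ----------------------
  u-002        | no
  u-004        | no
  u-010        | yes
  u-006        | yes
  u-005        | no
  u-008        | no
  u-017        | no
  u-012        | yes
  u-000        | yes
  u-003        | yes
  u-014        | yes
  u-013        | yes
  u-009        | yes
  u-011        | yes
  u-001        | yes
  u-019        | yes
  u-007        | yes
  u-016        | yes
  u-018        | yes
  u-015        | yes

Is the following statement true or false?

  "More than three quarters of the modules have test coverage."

The determiner here denotes the relation: |A ∩ B| / |A| > 3/4.
|A| = 20, |A ∩ B| = 15, |A ∖ B| = 5.
|A ∩ B|/|A| = 15/20, so the statement is false.

False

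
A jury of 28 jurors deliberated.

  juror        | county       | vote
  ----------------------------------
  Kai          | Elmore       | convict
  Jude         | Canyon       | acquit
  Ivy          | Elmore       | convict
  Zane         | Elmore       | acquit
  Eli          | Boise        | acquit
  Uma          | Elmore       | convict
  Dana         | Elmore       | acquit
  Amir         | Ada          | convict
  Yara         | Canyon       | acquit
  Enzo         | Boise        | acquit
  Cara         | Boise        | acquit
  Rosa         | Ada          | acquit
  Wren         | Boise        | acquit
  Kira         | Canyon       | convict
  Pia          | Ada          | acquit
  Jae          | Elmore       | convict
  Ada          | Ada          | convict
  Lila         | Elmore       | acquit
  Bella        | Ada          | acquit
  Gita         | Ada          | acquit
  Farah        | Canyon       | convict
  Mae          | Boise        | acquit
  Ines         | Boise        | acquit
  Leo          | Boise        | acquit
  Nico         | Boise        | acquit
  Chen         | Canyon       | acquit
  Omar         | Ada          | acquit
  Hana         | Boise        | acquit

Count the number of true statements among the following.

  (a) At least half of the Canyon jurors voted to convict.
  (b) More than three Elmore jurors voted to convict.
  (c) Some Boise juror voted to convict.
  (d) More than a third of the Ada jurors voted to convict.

(a) Canyon: |A| = 5, |A ∩ B| = 2; needs |A ∩ B| ≥ |A ∖ B| — false.
(b) Elmore: |A| = 7, |A ∩ B| = 4; needs |A ∩ B| > 3 — true.
(c) Boise: |A| = 9, |A ∩ B| = 0; needs A ∩ B ≠ ∅ (|A ∩ B| ≥ 1) — false.
(d) Ada: |A| = 7, |A ∩ B| = 2; needs |A ∩ B| / |A| > 1/3 — false.

1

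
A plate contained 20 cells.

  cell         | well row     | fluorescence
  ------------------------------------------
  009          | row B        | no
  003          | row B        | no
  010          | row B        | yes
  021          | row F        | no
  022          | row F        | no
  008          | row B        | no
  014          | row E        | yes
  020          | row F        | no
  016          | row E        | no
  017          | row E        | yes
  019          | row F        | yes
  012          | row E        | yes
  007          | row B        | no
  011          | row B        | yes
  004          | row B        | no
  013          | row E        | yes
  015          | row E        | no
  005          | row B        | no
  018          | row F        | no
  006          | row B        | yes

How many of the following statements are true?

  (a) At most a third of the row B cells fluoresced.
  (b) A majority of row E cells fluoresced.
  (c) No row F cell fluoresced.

(a) row B: |A| = 9, |A ∩ B| = 3; needs |A ∩ B| / |A| ≤ 1/3 — true.
(b) row E: |A| = 6, |A ∩ B| = 4; needs |A ∩ B| > |A ∖ B| — true.
(c) row F: |A| = 5, |A ∩ B| = 1; needs A ∩ B = ∅ (|A ∩ B| = 0) — false.

2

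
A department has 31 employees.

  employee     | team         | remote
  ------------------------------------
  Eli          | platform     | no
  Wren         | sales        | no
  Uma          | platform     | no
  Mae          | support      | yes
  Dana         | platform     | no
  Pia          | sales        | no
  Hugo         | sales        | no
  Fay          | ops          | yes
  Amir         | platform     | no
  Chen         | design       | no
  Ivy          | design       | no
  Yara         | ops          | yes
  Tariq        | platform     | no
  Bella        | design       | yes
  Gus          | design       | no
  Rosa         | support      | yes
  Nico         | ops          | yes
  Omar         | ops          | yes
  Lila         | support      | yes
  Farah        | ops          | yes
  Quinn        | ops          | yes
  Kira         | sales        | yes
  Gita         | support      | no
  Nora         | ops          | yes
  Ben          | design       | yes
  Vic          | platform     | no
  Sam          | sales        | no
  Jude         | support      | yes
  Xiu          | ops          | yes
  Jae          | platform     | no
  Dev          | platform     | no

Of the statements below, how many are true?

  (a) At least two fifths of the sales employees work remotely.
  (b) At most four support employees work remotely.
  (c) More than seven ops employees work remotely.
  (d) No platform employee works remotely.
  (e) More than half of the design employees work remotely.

3

(a) sales: |A| = 5, |A ∩ B| = 1; needs |A ∩ B| / |A| ≥ 2/5 — false.
(b) support: |A| = 5, |A ∩ B| = 4; needs |A ∩ B| ≤ 4 — true.
(c) ops: |A| = 8, |A ∩ B| = 8; needs |A ∩ B| > 7 — true.
(d) platform: |A| = 8, |A ∩ B| = 0; needs A ∩ B = ∅ (|A ∩ B| = 0) — true.
(e) design: |A| = 5, |A ∩ B| = 2; needs |A ∩ B| > |A ∖ B| — false.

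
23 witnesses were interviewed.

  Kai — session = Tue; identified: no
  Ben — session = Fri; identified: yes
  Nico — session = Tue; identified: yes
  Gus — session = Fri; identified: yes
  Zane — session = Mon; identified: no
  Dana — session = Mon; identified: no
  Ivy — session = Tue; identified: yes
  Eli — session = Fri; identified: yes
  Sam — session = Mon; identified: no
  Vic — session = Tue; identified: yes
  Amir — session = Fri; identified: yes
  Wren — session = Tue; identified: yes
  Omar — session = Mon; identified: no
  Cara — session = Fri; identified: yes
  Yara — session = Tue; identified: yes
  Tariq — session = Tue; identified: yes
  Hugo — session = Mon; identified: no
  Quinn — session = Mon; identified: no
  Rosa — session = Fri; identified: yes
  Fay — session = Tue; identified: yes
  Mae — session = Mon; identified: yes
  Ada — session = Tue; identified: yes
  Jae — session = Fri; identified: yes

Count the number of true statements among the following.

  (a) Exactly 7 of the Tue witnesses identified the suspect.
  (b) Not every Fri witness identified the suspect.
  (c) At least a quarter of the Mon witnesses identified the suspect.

0

(a) Tue: |A| = 9, |A ∩ B| = 8; needs |A ∩ B| = 7 — false.
(b) Fri: |A| = 7, |A ∩ B| = 7; needs A ⊄ B (|A ∖ B| ≥ 1) — false.
(c) Mon: |A| = 7, |A ∩ B| = 1; needs |A ∩ B| / |A| ≥ 1/4 — false.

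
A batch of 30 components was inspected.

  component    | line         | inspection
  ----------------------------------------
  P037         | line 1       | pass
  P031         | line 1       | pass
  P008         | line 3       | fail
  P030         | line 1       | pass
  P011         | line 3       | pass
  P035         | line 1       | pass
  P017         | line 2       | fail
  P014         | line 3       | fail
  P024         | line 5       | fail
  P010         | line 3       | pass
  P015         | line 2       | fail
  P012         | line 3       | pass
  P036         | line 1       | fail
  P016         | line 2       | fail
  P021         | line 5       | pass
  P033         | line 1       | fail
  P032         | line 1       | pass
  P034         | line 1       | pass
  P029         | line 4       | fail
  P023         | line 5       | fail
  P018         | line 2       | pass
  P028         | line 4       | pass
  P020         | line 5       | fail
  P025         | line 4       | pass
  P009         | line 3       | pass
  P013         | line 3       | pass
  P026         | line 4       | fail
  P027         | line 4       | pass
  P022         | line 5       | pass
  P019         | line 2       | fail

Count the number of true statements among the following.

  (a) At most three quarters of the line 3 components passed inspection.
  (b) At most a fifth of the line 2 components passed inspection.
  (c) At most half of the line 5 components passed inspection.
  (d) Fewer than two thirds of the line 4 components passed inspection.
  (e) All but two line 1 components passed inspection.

5

(a) line 3: |A| = 7, |A ∩ B| = 5; needs |A ∩ B| / |A| ≤ 3/4 — true.
(b) line 2: |A| = 5, |A ∩ B| = 1; needs |A ∩ B| / |A| ≤ 1/5 — true.
(c) line 5: |A| = 5, |A ∩ B| = 2; needs |A ∩ B| ≤ |A ∖ B| — true.
(d) line 4: |A| = 5, |A ∩ B| = 3; needs |A ∩ B| / |A| < 2/3 — true.
(e) line 1: |A| = 8, |A ∩ B| = 6; needs |A ∖ B| = 2 — true.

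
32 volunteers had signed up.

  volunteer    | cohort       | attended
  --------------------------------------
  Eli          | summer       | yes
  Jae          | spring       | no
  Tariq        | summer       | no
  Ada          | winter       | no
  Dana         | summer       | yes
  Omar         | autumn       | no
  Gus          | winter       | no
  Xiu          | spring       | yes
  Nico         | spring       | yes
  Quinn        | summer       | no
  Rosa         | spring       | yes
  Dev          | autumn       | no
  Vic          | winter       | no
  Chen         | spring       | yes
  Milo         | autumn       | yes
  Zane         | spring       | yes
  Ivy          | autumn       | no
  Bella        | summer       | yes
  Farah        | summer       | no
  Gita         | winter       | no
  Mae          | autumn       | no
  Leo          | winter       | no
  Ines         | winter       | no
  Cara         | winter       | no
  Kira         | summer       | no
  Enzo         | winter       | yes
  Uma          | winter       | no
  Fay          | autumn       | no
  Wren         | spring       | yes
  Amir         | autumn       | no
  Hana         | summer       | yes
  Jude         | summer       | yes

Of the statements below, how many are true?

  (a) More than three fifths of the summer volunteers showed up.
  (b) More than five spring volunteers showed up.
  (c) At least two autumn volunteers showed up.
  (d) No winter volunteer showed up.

1

(a) summer: |A| = 9, |A ∩ B| = 5; needs |A ∩ B| / |A| > 3/5 — false.
(b) spring: |A| = 7, |A ∩ B| = 6; needs |A ∩ B| > 5 — true.
(c) autumn: |A| = 7, |A ∩ B| = 1; needs |A ∩ B| ≥ 2 — false.
(d) winter: |A| = 9, |A ∩ B| = 1; needs A ∩ B = ∅ (|A ∩ B| = 0) — false.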